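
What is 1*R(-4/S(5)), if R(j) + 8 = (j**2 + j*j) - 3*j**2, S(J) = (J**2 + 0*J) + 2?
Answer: -5848/729 ≈ -8.0219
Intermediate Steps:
S(J) = 2 + J**2 (S(J) = (J**2 + 0) + 2 = J**2 + 2 = 2 + J**2)
R(j) = -8 - j**2 (R(j) = -8 + ((j**2 + j*j) - 3*j**2) = -8 + ((j**2 + j**2) - 3*j**2) = -8 + (2*j**2 - 3*j**2) = -8 - j**2)
1*R(-4/S(5)) = 1*(-8 - (-4/(2 + 5**2))**2) = 1*(-8 - (-4/(2 + 25))**2) = 1*(-8 - (-4/27)**2) = 1*(-8 - 1*16/729) = 1*(-8 - 16/729) = 1*(-5848/729) = -5848/729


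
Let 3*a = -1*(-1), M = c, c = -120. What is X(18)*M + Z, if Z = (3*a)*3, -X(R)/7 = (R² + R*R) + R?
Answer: 559443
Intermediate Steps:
X(R) = -14*R² - 7*R (X(R) = -7*((R² + R*R) + R) = -7*((R² + R²) + R) = -7*(2*R² + R) = -7*(R + 2*R²) = -14*R² - 7*R)
M = -120
a = ⅓ (a = (-1*(-1))/3 = (⅓)*1 = ⅓ ≈ 0.33333)
Z = 3 (Z = (3*(⅓))*3 = 1*3 = 3)
X(18)*M + Z = -7*18*(1 + 2*18)*(-120) + 3 = -7*18*(1 + 36)*(-120) + 3 = -7*18*37*(-120) + 3 = -4662*(-120) + 3 = 559440 + 3 = 559443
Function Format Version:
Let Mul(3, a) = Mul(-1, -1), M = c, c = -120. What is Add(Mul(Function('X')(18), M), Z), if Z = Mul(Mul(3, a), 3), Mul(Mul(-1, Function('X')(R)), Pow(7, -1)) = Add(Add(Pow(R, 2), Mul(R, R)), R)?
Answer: 559443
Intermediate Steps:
Function('X')(R) = Add(Mul(-14, Pow(R, 2)), Mul(-7, R)) (Function('X')(R) = Mul(-7, Add(Add(Pow(R, 2), Mul(R, R)), R)) = Mul(-7, Add(Add(Pow(R, 2), Pow(R, 2)), R)) = Mul(-7, Add(Mul(2, Pow(R, 2)), R)) = Mul(-7, Add(R, Mul(2, Pow(R, 2)))) = Add(Mul(-14, Pow(R, 2)), Mul(-7, R)))
M = -120
a = Rational(1, 3) (a = Mul(Rational(1, 3), Mul(-1, -1)) = Mul(Rational(1, 3), 1) = Rational(1, 3) ≈ 0.33333)
Z = 3 (Z = Mul(Mul(3, Rational(1, 3)), 3) = Mul(1, 3) = 3)
Add(Mul(Function('X')(18), M), Z) = Add(Mul(Mul(-7, 18, Add(1, Mul(2, 18))), -120), 3) = Add(Mul(Mul(-7, 18, Add(1, 36)), -120), 3) = Add(Mul(Mul(-7, 18, 37), -120), 3) = Add(Mul(-4662, -120), 3) = Add(559440, 3) = 559443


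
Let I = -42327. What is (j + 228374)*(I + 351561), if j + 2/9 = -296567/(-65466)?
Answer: 770560326162317/10911 ≈ 7.0622e+10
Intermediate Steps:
j = 282019/65466 (j = -2/9 - 296567/(-65466) = -2/9 - 296567*(-1/65466) = -2/9 + 296567/65466 = 282019/65466 ≈ 4.3079)
(j + 228374)*(I + 351561) = (282019/65466 + 228374)*(-42327 + 351561) = (14951014303/65466)*309234 = 770560326162317/10911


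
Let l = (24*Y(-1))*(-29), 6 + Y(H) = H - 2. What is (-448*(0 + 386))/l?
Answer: -21616/783 ≈ -27.607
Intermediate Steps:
Y(H) = -8 + H (Y(H) = -6 + (H - 2) = -6 + (-2 + H) = -8 + H)
l = 6264 (l = (24*(-8 - 1))*(-29) = (24*(-9))*(-29) = -216*(-29) = 6264)
(-448*(0 + 386))/l = -448*(0 + 386)/6264 = -448*386*(1/6264) = -172928*1/6264 = -21616/783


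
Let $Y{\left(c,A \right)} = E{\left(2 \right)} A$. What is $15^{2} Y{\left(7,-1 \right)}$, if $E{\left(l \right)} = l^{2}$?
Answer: $-900$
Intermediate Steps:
$Y{\left(c,A \right)} = 4 A$ ($Y{\left(c,A \right)} = 2^{2} A = 4 A$)
$15^{2} Y{\left(7,-1 \right)} = 15^{2} \cdot 4 \left(-1\right) = 225 \left(-4\right) = -900$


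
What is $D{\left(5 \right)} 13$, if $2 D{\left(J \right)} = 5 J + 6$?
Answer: $\frac{403}{2} \approx 201.5$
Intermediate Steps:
$D{\left(J \right)} = 3 + \frac{5 J}{2}$ ($D{\left(J \right)} = \frac{5 J + 6}{2} = \frac{6 + 5 J}{2} = 3 + \frac{5 J}{2}$)
$D{\left(5 \right)} 13 = \left(3 + \frac{5}{2} \cdot 5\right) 13 = \left(3 + \frac{25}{2}\right) 13 = \frac{31}{2} \cdot 13 = \frac{403}{2}$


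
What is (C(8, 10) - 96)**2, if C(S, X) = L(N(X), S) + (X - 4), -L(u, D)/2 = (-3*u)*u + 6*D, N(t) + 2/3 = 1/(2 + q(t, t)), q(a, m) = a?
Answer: 19492225/576 ≈ 33841.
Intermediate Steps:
N(t) = -2/3 + 1/(2 + t)
L(u, D) = -12*D + 6*u**2 (L(u, D) = -2*((-3*u)*u + 6*D) = -2*(-3*u**2 + 6*D) = -12*D + 6*u**2)
C(S, X) = -4 + X - 12*S + 2*(-1 - 2*X)**2/(3*(2 + X)**2) (C(S, X) = (-12*S + 6*((-1 - 2*X)/(3*(2 + X)))**2) + (X - 4) = (-12*S + 6*((-1 - 2*X)**2/(9*(2 + X)**2))) + (-4 + X) = (-12*S + 2*(-1 - 2*X)**2/(3*(2 + X)**2)) + (-4 + X) = -4 + X - 12*S + 2*(-1 - 2*X)**2/(3*(2 + X)**2))
(C(8, 10) - 96)**2 = ((-4 + 10 - 12*8 + 2*(1 + 2*10)**2/(3*(2 + 10)**2)) - 96)**2 = ((-4 + 10 - 96 + (2/3)*(1 + 20)**2/12**2) - 96)**2 = ((-4 + 10 - 96 + (2/3)*21**2*(1/144)) - 96)**2 = ((-4 + 10 - 96 + (2/3)*441*(1/144)) - 96)**2 = ((-4 + 10 - 96 + 49/24) - 96)**2 = (-2111/24 - 96)**2 = (-4415/24)**2 = 19492225/576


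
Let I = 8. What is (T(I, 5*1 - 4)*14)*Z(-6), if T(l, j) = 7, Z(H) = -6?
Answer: -588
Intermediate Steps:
(T(I, 5*1 - 4)*14)*Z(-6) = (7*14)*(-6) = 98*(-6) = -588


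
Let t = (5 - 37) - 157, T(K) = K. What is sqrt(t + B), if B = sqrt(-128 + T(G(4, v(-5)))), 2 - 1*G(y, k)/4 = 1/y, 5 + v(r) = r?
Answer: sqrt(-189 + 11*I) ≈ 0.3999 + 13.754*I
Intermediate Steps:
v(r) = -5 + r
G(y, k) = 8 - 4/y
B = 11*I (B = sqrt(-128 + (8 - 4/4)) = sqrt(-128 + (8 - 4*1/4)) = sqrt(-128 + (8 - 1)) = sqrt(-128 + 7) = sqrt(-121) = 11*I ≈ 11.0*I)
t = -189 (t = -32 - 157 = -189)
sqrt(t + B) = sqrt(-189 + 11*I)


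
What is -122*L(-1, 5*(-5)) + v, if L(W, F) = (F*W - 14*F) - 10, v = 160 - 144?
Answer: -44514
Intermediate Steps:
v = 16
L(W, F) = -10 - 14*F + F*W (L(W, F) = (-14*F + F*W) - 10 = -10 - 14*F + F*W)
-122*L(-1, 5*(-5)) + v = -122*(-10 - 70*(-5) + (5*(-5))*(-1)) + 16 = -122*(-10 - 14*(-25) - 25*(-1)) + 16 = -122*(-10 + 350 + 25) + 16 = -122*365 + 16 = -44530 + 16 = -44514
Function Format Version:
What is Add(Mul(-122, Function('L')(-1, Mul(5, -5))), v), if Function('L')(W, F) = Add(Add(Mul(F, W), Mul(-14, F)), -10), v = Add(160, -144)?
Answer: -44514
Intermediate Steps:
v = 16
Function('L')(W, F) = Add(-10, Mul(-14, F), Mul(F, W)) (Function('L')(W, F) = Add(Add(Mul(-14, F), Mul(F, W)), -10) = Add(-10, Mul(-14, F), Mul(F, W)))
Add(Mul(-122, Function('L')(-1, Mul(5, -5))), v) = Add(Mul(-122, Add(-10, Mul(-14, Mul(5, -5)), Mul(Mul(5, -5), -1))), 16) = Add(Mul(-122, Add(-10, Mul(-14, -25), Mul(-25, -1))), 16) = Add(Mul(-122, Add(-10, 350, 25)), 16) = Add(Mul(-122, 365), 16) = Add(-44530, 16) = -44514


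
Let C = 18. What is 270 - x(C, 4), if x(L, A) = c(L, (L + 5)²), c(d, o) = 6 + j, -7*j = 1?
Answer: 1849/7 ≈ 264.14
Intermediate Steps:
j = -⅐ (j = -⅐*1 = -⅐ ≈ -0.14286)
c(d, o) = 41/7 (c(d, o) = 6 - ⅐ = 41/7)
x(L, A) = 41/7
270 - x(C, 4) = 270 - 1*41/7 = 270 - 41/7 = 1849/7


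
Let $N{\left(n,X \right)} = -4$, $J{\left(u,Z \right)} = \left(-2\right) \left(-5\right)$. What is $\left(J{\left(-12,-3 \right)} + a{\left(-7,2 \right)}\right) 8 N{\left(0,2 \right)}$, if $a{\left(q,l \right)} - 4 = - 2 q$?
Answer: $-896$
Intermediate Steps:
$J{\left(u,Z \right)} = 10$
$a{\left(q,l \right)} = 4 - 2 q$
$\left(J{\left(-12,-3 \right)} + a{\left(-7,2 \right)}\right) 8 N{\left(0,2 \right)} = \left(10 + \left(4 - -14\right)\right) 8 \left(-4\right) = \left(10 + \left(4 + 14\right)\right) \left(-32\right) = \left(10 + 18\right) \left(-32\right) = 28 \left(-32\right) = -896$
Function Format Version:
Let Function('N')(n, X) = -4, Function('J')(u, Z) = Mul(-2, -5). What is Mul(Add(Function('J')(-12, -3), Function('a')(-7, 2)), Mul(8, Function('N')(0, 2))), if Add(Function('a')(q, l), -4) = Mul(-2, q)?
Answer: -896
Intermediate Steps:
Function('J')(u, Z) = 10
Function('a')(q, l) = Add(4, Mul(-2, q))
Mul(Add(Function('J')(-12, -3), Function('a')(-7, 2)), Mul(8, Function('N')(0, 2))) = Mul(Add(10, Add(4, Mul(-2, -7))), Mul(8, -4)) = Mul(Add(10, Add(4, 14)), -32) = Mul(Add(10, 18), -32) = Mul(28, -32) = -896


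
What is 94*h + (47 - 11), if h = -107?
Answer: -10022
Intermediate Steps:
94*h + (47 - 11) = 94*(-107) + (47 - 11) = -10058 + 36 = -10022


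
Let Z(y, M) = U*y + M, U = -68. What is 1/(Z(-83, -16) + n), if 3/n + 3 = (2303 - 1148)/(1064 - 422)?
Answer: 257/1445754 ≈ 0.00017776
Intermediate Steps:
n = -642/257 (n = 3/(-3 + (2303 - 1148)/(1064 - 422)) = 3/(-3 + 1155/642) = 3/(-3 + 1155*(1/642)) = 3/(-3 + 385/214) = 3/(-257/214) = 3*(-214/257) = -642/257 ≈ -2.4981)
Z(y, M) = M - 68*y (Z(y, M) = -68*y + M = M - 68*y)
1/(Z(-83, -16) + n) = 1/((-16 - 68*(-83)) - 642/257) = 1/((-16 + 5644) - 642/257) = 1/(5628 - 642/257) = 1/(1445754/257) = 257/1445754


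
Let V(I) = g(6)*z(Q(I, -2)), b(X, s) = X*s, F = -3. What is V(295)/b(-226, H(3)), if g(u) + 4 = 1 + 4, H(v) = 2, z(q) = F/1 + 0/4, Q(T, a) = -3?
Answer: 3/452 ≈ 0.0066372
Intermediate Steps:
z(q) = -3 (z(q) = -3/1 + 0/4 = -3*1 + 0*(¼) = -3 + 0 = -3)
g(u) = 1 (g(u) = -4 + (1 + 4) = -4 + 5 = 1)
V(I) = -3 (V(I) = 1*(-3) = -3)
V(295)/b(-226, H(3)) = -3/((-226*2)) = -3/(-452) = -3*(-1/452) = 3/452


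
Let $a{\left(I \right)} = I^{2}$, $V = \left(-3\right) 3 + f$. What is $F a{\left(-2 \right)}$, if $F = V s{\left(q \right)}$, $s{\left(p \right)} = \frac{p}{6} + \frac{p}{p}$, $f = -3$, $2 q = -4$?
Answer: $-32$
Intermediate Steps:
$q = -2$ ($q = \frac{1}{2} \left(-4\right) = -2$)
$V = -12$ ($V = \left(-3\right) 3 - 3 = -9 - 3 = -12$)
$s{\left(p \right)} = 1 + \frac{p}{6}$ ($s{\left(p \right)} = p \frac{1}{6} + 1 = \frac{p}{6} + 1 = 1 + \frac{p}{6}$)
$F = -8$ ($F = - 12 \left(1 + \frac{1}{6} \left(-2\right)\right) = - 12 \left(1 - \frac{1}{3}\right) = \left(-12\right) \frac{2}{3} = -8$)
$F a{\left(-2 \right)} = - 8 \left(-2\right)^{2} = \left(-8\right) 4 = -32$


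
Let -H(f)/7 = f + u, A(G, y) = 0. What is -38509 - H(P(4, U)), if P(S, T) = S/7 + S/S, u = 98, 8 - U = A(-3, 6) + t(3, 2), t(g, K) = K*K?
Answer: -37812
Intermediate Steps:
t(g, K) = K²
U = 4 (U = 8 - (0 + 2²) = 8 - (0 + 4) = 8 - 1*4 = 8 - 4 = 4)
P(S, T) = 1 + S/7 (P(S, T) = S*(⅐) + 1 = S/7 + 1 = 1 + S/7)
H(f) = -686 - 7*f (H(f) = -7*(f + 98) = -7*(98 + f) = -686 - 7*f)
-38509 - H(P(4, U)) = -38509 - (-686 - 7*(1 + (⅐)*4)) = -38509 - (-686 - 7*(1 + 4/7)) = -38509 - (-686 - 7*11/7) = -38509 - (-686 - 11) = -38509 - 1*(-697) = -38509 + 697 = -37812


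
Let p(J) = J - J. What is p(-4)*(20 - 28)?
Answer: 0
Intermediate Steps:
p(J) = 0
p(-4)*(20 - 28) = 0*(20 - 28) = 0*(-8) = 0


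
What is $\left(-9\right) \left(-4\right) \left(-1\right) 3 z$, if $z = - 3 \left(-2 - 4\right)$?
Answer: $-1944$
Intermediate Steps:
$z = 18$ ($z = \left(-3\right) \left(-6\right) = 18$)
$\left(-9\right) \left(-4\right) \left(-1\right) 3 z = \left(-9\right) \left(-4\right) \left(-1\right) 3 \cdot 18 = 36 \left(\left(-3\right) 18\right) = 36 \left(-54\right) = -1944$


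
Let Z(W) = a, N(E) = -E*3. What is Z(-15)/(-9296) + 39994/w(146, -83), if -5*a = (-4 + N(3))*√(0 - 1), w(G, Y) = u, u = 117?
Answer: 39994/117 - 13*I/46480 ≈ 341.83 - 0.00027969*I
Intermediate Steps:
w(G, Y) = 117
N(E) = -3*E
a = 13*I/5 (a = -(-4 - 3*3)*√(0 - 1)/5 = -(-4 - 9)*√(-1)/5 = -(-13)*I/5 = 13*I/5 ≈ 2.6*I)
Z(W) = 13*I/5
Z(-15)/(-9296) + 39994/w(146, -83) = (13*I/5)/(-9296) + 39994/117 = (13*I/5)*(-1/9296) + 39994*(1/117) = -13*I/46480 + 39994/117 = 39994/117 - 13*I/46480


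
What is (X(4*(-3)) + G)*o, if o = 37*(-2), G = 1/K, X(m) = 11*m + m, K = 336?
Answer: 1790171/168 ≈ 10656.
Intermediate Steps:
X(m) = 12*m
G = 1/336 ≈ 0.0029762
o = -74
(X(4*(-3)) + G)*o = (12*(4*(-3)) + 1/336)*(-74) = (12*(-12) + 1/336)*(-74) = (-144 + 1/336)*(-74) = -48383/336*(-74) = 1790171/168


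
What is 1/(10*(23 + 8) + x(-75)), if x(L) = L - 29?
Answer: 1/206 ≈ 0.0048544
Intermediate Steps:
x(L) = -29 + L
1/(10*(23 + 8) + x(-75)) = 1/(10*(23 + 8) + (-29 - 75)) = 1/(10*31 - 104) = 1/(310 - 104) = 1/206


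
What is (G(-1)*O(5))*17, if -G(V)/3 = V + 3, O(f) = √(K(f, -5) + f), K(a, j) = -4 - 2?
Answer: -102*I ≈ -102.0*I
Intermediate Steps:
K(a, j) = -6
O(f) = √(-6 + f)
G(V) = -9 - 3*V (G(V) = -3*(V + 3) = -3*(3 + V) = -9 - 3*V)
(G(-1)*O(5))*17 = ((-9 - 3*(-1))*√(-6 + 5))*17 = ((-9 + 3)*√(-1))*17 = -6*I*17 = -102*I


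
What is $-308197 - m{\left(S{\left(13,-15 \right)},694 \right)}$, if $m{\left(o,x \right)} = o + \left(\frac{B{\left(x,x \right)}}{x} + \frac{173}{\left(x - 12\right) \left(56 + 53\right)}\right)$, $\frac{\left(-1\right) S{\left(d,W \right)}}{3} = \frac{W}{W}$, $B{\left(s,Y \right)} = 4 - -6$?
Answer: $- \frac{7949952805205}{25795286} \approx -3.0819 \cdot 10^{5}$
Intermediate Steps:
$B{\left(s,Y \right)} = 10$ ($B{\left(s,Y \right)} = 4 + 6 = 10$)
$S{\left(d,W \right)} = -3$ ($S{\left(d,W \right)} = - 3 \frac{W}{W} = \left(-3\right) 1 = -3$)
$m{\left(o,x \right)} = o + \frac{10}{x} + \frac{173}{-1308 + 109 x}$ ($m{\left(o,x \right)} = o + \left(\frac{10}{x} + \frac{173}{\left(x - 12\right) \left(56 + 53\right)}\right) = o + \left(\frac{10}{x} + \frac{173}{\left(-12 + x\right) 109}\right) = o + \left(\frac{10}{x} + \frac{173}{-1308 + 109 x}\right) = o + \frac{10}{x} + \frac{173}{-1308 + 109 x}$)
$-308197 - m{\left(S{\left(13,-15 \right)},694 \right)} = -308197 - \frac{-120 + \frac{1263}{109} \cdot 694 - 3 \cdot 694^{2} - \left(-36\right) 694}{694 \left(-12 + 694\right)} = -308197 - \frac{-120 + \frac{876522}{109} - 1444908 + 24984}{694 \cdot 682} = -308197 - \frac{1}{694} \cdot \frac{1}{682} \left(-120 + \frac{876522}{109} - 1444908 + 24984\right) = -308197 - \frac{1}{694} \cdot \frac{1}{682} \left(- \frac{153908274}{109}\right) = -308197 - - \frac{76954137}{25795286} = -308197 + \frac{76954137}{25795286} = - \frac{7949952805205}{25795286}$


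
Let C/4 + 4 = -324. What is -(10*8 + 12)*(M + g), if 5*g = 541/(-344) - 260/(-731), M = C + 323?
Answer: 665285971/7310 ≈ 91010.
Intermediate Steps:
C = -1312 (C = -16 + 4*(-324) = -16 - 1296 = -1312)
M = -989 (M = -1312 + 323 = -989)
g = -7117/29240 (g = (541/(-344) - 260/(-731))/5 = (541*(-1/344) - 260*(-1/731))/5 = (-541/344 + 260/731)/5 = (⅕)*(-7117/5848) = -7117/29240 ≈ -0.24340)
-(10*8 + 12)*(M + g) = -(10*8 + 12)*(-989 - 7117/29240) = -(80 + 12)*(-28925477)/29240 = -92*(-28925477)/29240 = -1*(-665285971/7310) = 665285971/7310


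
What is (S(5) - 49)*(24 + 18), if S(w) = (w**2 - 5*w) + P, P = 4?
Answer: -1890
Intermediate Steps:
S(w) = 4 + w**2 - 5*w (S(w) = (w**2 - 5*w) + 4 = 4 + w**2 - 5*w)
(S(5) - 49)*(24 + 18) = ((4 + 5**2 - 5*5) - 49)*(24 + 18) = ((4 + 25 - 25) - 49)*42 = (4 - 49)*42 = -45*42 = -1890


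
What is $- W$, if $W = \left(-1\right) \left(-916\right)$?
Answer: $-916$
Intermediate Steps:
$W = 916$
$- W = \left(-1\right) 916 = -916$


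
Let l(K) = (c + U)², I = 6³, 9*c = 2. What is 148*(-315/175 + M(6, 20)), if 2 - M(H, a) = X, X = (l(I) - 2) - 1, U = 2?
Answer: -104192/405 ≈ -257.26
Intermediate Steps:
c = 2/9 (c = (⅑)*2 = 2/9 ≈ 0.22222)
I = 216
l(K) = 400/81 (l(K) = (2/9 + 2)² = (20/9)² = 400/81)
X = 157/81 (X = (400/81 - 2) - 1 = 238/81 - 1 = 157/81 ≈ 1.9383)
M(H, a) = 5/81 (M(H, a) = 2 - 1*157/81 = 2 - 157/81 = 5/81)
148*(-315/175 + M(6, 20)) = 148*(-315/175 + 5/81) = 148*(-315*1/175 + 5/81) = 148*(-9/5 + 5/81) = 148*(-704/405) = -104192/405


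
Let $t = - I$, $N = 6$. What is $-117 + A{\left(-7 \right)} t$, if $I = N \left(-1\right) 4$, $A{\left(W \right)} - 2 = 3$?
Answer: $3$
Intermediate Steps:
$A{\left(W \right)} = 5$ ($A{\left(W \right)} = 2 + 3 = 5$)
$I = -24$ ($I = 6 \left(-1\right) 4 = \left(-6\right) 4 = -24$)
$t = 24$ ($t = \left(-1\right) \left(-24\right) = 24$)
$-117 + A{\left(-7 \right)} t = -117 + 5 \cdot 24 = -117 + 120 = 3$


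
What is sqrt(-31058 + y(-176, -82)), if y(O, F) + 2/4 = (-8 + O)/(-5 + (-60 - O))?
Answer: I*sqrt(1530768810)/222 ≈ 176.24*I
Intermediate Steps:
y(O, F) = -1/2 + (-8 + O)/(-65 - O) (y(O, F) = -1/2 + (-8 + O)/(-5 + (-60 - O)) = -1/2 + (-8 + O)/(-65 - O))
sqrt(-31058 + y(-176, -82)) = sqrt(-31058 + (-49 - 3*(-176))/(2*(65 - 176))) = sqrt(-31058 + (1/2)*(-49 + 528)/(-111)) = sqrt(-31058 + (1/2)*(-1/111)*479) = sqrt(-31058 - 479/222) = sqrt(-6895355/222) = I*sqrt(1530768810)/222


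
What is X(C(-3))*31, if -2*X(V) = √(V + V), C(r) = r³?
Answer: -93*I*√6/2 ≈ -113.9*I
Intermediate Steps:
X(V) = -√2*√V/2 (X(V) = -√(V + V)/2 = -√2*√V/2)
X(C(-3))*31 = -√2*√((-3)³)/2*31 = -√2*√(-27)/2*31 = -√2*3*I*√3/2*31 = -3*I*√6/2*31 = -93*I*√6/2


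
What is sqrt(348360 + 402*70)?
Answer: 10*sqrt(3765) ≈ 613.60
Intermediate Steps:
sqrt(348360 + 402*70) = sqrt(348360 + 28140) = sqrt(376500) = 10*sqrt(3765)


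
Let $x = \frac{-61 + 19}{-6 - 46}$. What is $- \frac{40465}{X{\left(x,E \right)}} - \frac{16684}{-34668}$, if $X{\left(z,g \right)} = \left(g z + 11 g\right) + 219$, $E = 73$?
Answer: $- \frac{1800247615}{48717207} \approx -36.953$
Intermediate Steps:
$x = \frac{21}{26}$ ($x = - \frac{42}{-52} = \left(-42\right) \left(- \frac{1}{52}\right) = \frac{21}{26} \approx 0.80769$)
$X{\left(z,g \right)} = 219 + 11 g + g z$ ($X{\left(z,g \right)} = \left(11 g + g z\right) + 219 = 219 + 11 g + g z$)
$- \frac{40465}{X{\left(x,E \right)}} - \frac{16684}{-34668} = - \frac{40465}{219 + 11 \cdot 73 + 73 \cdot \frac{21}{26}} - \frac{16684}{-34668} = - \frac{40465}{219 + 803 + \frac{1533}{26}} - - \frac{4171}{8667} = - \frac{40465}{\frac{28105}{26}} + \frac{4171}{8667} = \left(-40465\right) \frac{26}{28105} + \frac{4171}{8667} = - \frac{210418}{5621} + \frac{4171}{8667} = - \frac{1800247615}{48717207}$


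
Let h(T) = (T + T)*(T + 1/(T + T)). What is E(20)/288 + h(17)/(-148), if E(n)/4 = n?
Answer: -4841/1332 ≈ -3.6344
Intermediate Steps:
h(T) = 2*T*(T + 1/(2*T)) (h(T) = (2*T)*(T + 1/(2*T)) = 2*T*(T + 1/(2*T)))
E(n) = 4*n
E(20)/288 + h(17)/(-148) = (4*20)/288 + (1 + 2*17**2)/(-148) = 80*(1/288) + (1 + 2*289)*(-1/148) = 5/18 + (1 + 578)*(-1/148) = 5/18 + 579*(-1/148) = 5/18 - 579/148 = -4841/1332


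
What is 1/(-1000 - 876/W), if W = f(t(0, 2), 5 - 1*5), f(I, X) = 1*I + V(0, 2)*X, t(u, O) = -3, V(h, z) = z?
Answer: -1/708 ≈ -0.0014124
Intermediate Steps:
f(I, X) = I + 2*X (f(I, X) = 1*I + 2*X = I + 2*X)
W = -3 (W = -3 + 2*(5 - 1*5) = -3 + 2*(5 - 5) = -3 + 2*0 = -3 + 0 = -3)
1/(-1000 - 876/W) = 1/(-1000 - 876/(-3)) = 1/(-1000 - 876*(-⅓)) = 1/(-1000 + 292) = 1/(-708) = -1/708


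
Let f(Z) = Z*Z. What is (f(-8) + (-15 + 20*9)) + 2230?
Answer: 2459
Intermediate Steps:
f(Z) = Z²
(f(-8) + (-15 + 20*9)) + 2230 = ((-8)² + (-15 + 20*9)) + 2230 = (64 + (-15 + 180)) + 2230 = (64 + 165) + 2230 = 229 + 2230 = 2459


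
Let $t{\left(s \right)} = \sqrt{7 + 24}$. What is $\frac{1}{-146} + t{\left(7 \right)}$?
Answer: $- \frac{1}{146} + \sqrt{31} \approx 5.5609$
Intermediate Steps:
$t{\left(s \right)} = \sqrt{31}$
$\frac{1}{-146} + t{\left(7 \right)} = \frac{1}{-146} + \sqrt{31} = - \frac{1}{146} + \sqrt{31}$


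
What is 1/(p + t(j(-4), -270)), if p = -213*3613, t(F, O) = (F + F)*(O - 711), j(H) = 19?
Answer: -1/806847 ≈ -1.2394e-6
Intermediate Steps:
t(F, O) = 2*F*(-711 + O) (t(F, O) = (2*F)*(-711 + O) = 2*F*(-711 + O))
p = -769569
1/(p + t(j(-4), -270)) = 1/(-769569 + 2*19*(-711 - 270)) = 1/(-769569 + 2*19*(-981)) = 1/(-769569 - 37278) = 1/(-806847) = -1/806847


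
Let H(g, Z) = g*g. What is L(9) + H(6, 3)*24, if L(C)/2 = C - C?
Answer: 864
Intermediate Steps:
H(g, Z) = g**2
L(C) = 0 (L(C) = 2*(C - C) = 2*0 = 0)
L(9) + H(6, 3)*24 = 0 + 6**2*24 = 0 + 36*24 = 0 + 864 = 864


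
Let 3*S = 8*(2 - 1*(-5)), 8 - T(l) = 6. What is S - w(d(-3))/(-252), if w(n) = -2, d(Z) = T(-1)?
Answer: 2351/126 ≈ 18.659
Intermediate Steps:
T(l) = 2 (T(l) = 8 - 1*6 = 8 - 6 = 2)
d(Z) = 2
S = 56/3 (S = (8*(2 - 1*(-5)))/3 = (8*(2 + 5))/3 = (8*7)/3 = (⅓)*56 = 56/3 ≈ 18.667)
S - w(d(-3))/(-252) = 56/3 - (-2)/(-252) = 56/3 - (-2)*(-1)/252 = 56/3 - 1*1/126 = 56/3 - 1/126 = 2351/126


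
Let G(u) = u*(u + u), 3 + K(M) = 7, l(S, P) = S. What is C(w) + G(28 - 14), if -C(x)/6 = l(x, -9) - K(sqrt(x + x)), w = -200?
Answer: 1616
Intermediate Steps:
K(M) = 4 (K(M) = -3 + 7 = 4)
C(x) = 24 - 6*x (C(x) = -6*(x - 1*4) = -6*(x - 4) = -6*(-4 + x) = 24 - 6*x)
G(u) = 2*u**2 (G(u) = u*(2*u) = 2*u**2)
C(w) + G(28 - 14) = (24 - 6*(-200)) + 2*(28 - 14)**2 = (24 + 1200) + 2*14**2 = 1224 + 2*196 = 1224 + 392 = 1616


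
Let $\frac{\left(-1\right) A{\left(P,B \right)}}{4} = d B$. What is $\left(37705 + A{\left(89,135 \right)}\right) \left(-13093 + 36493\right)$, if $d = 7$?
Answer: $793845000$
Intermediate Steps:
$A{\left(P,B \right)} = - 28 B$ ($A{\left(P,B \right)} = - 4 \cdot 7 B = - 28 B$)
$\left(37705 + A{\left(89,135 \right)}\right) \left(-13093 + 36493\right) = \left(37705 - 3780\right) \left(-13093 + 36493\right) = \left(37705 - 3780\right) 23400 = 33925 \cdot 23400 = 793845000$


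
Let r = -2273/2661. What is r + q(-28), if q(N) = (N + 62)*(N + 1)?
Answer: -2445071/2661 ≈ -918.85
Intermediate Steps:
q(N) = (1 + N)*(62 + N) (q(N) = (62 + N)*(1 + N) = (1 + N)*(62 + N))
r = -2273/2661 (r = -2273*1/2661 = -2273/2661 ≈ -0.85419)
r + q(-28) = -2273/2661 + (62 + (-28)**2 + 63*(-28)) = -2273/2661 + (62 + 784 - 1764) = -2273/2661 - 918 = -2445071/2661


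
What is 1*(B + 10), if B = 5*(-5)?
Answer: -15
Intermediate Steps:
B = -25
1*(B + 10) = 1*(-25 + 10) = 1*(-15) = -15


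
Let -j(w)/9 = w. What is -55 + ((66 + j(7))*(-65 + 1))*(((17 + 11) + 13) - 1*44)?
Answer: 521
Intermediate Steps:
j(w) = -9*w
-55 + ((66 + j(7))*(-65 + 1))*(((17 + 11) + 13) - 1*44) = -55 + ((66 - 9*7)*(-65 + 1))*(((17 + 11) + 13) - 1*44) = -55 + ((66 - 63)*(-64))*((28 + 13) - 44) = -55 + (3*(-64))*(41 - 44) = -55 - 192*(-3) = -55 + 576 = 521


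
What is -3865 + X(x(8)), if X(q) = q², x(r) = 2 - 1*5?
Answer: -3856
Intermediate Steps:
x(r) = -3 (x(r) = 2 - 5 = -3)
-3865 + X(x(8)) = -3865 + (-3)² = -3865 + 9 = -3856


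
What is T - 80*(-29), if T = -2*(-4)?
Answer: 2328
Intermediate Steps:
T = 8
T - 80*(-29) = 8 - 80*(-29) = 8 + 2320 = 2328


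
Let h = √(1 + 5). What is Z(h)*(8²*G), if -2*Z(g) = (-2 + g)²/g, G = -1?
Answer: -128 + 160*√6/3 ≈ 2.6395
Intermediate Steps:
h = √6 ≈ 2.4495
Z(g) = -(-2 + g)²/(2*g)
Z(h)*(8²*G) = (-(-2 + √6)²/(2*(√6)))*(8²*(-1)) = (-√6/6*(-2 + √6)²/2)*(64*(-1)) = -√6*(-2 + √6)²/12*(-64) = 16*√6*(-2 + √6)²/3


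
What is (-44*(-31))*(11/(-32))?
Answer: -3751/8 ≈ -468.88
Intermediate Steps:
(-44*(-31))*(11/(-32)) = 1364*(11*(-1/32)) = 1364*(-11/32) = -3751/8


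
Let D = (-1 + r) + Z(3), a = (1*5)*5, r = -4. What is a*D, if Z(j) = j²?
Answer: 100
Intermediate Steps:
a = 25 (a = 5*5 = 25)
D = 4 (D = (-1 - 4) + 3² = -5 + 9 = 4)
a*D = 25*4 = 100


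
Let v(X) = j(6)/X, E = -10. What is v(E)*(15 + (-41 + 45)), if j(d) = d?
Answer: -57/5 ≈ -11.400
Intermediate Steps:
v(X) = 6/X
v(E)*(15 + (-41 + 45)) = (6/(-10))*(15 + (-41 + 45)) = (6*(-⅒))*(15 + 4) = -⅗*19 = -57/5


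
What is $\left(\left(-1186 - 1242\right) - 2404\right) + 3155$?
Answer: $-1677$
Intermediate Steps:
$\left(\left(-1186 - 1242\right) - 2404\right) + 3155 = \left(-2428 - 2404\right) + 3155 = -4832 + 3155 = -1677$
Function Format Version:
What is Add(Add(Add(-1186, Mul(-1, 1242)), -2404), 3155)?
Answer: -1677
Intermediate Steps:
Add(Add(Add(-1186, Mul(-1, 1242)), -2404), 3155) = Add(Add(Add(-1186, -1242), -2404), 3155) = Add(Add(-2428, -2404), 3155) = Add(-4832, 3155) = -1677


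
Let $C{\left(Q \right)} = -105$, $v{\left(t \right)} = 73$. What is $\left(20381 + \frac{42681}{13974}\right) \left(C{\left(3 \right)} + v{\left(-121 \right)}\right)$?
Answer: $- \frac{1519182800}{2329} \approx -6.5229 \cdot 10^{5}$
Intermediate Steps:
$\left(20381 + \frac{42681}{13974}\right) \left(C{\left(3 \right)} + v{\left(-121 \right)}\right) = \left(20381 + \frac{42681}{13974}\right) \left(-105 + 73\right) = \left(20381 + 42681 \cdot \frac{1}{13974}\right) \left(-32\right) = \left(20381 + \frac{14227}{4658}\right) \left(-32\right) = \frac{94948925}{4658} \left(-32\right) = - \frac{1519182800}{2329}$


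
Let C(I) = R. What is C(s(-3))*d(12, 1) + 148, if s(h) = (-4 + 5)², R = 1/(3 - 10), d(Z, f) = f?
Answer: 1035/7 ≈ 147.86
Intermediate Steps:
R = -⅐ (R = 1/(-7) = -⅐ ≈ -0.14286)
s(h) = 1 (s(h) = 1² = 1)
C(I) = -⅐
C(s(-3))*d(12, 1) + 148 = -⅐*1 + 148 = -⅐ + 148 = 1035/7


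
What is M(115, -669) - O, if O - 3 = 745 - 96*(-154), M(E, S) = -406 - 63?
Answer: -16001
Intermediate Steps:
M(E, S) = -469
O = 15532 (O = 3 + (745 - 96*(-154)) = 3 + (745 + 14784) = 3 + 15529 = 15532)
M(115, -669) - O = -469 - 1*15532 = -469 - 15532 = -16001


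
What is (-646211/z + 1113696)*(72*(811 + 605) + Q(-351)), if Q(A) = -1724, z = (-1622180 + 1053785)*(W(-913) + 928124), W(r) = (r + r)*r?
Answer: 82329823660341608012614/737566972245 ≈ 1.1162e+11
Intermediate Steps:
W(r) = 2*r² (W(r) = (2*r)*r = 2*r²)
z = -1475133944490 (z = (-1622180 + 1053785)*(2*(-913)² + 928124) = -568395*(2*833569 + 928124) = -568395*(1667138 + 928124) = -568395*2595262 = -1475133944490)
(-646211/z + 1113696)*(72*(811 + 605) + Q(-351)) = (-646211/(-1475133944490) + 1113696)*(72*(811 + 605) - 1724) = (-646211*(-1/1475133944490) + 1113696)*(72*1416 - 1724) = (646211/1475133944490 + 1113696)*(101952 - 1724) = (1642850773443381251/1475133944490)*100228 = 82329823660341608012614/737566972245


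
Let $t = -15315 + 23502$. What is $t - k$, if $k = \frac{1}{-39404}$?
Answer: $\frac{322600549}{39404} \approx 8187.0$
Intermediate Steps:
$k = - \frac{1}{39404} \approx -2.5378 \cdot 10^{-5}$
$t = 8187$
$t - k = 8187 - - \frac{1}{39404} = 8187 + \frac{1}{39404} = \frac{322600549}{39404}$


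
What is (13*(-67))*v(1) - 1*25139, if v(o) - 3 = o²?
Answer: -28623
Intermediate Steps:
v(o) = 3 + o²
(13*(-67))*v(1) - 1*25139 = (13*(-67))*(3 + 1²) - 1*25139 = -871*(3 + 1) - 25139 = -871*4 - 25139 = -3484 - 25139 = -28623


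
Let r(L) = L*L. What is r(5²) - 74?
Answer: 551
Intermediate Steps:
r(L) = L²
r(5²) - 74 = (5²)² - 74 = 25² - 74 = 625 - 74 = 551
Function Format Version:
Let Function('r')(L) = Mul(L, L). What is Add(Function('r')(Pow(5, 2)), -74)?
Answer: 551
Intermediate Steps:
Function('r')(L) = Pow(L, 2)
Add(Function('r')(Pow(5, 2)), -74) = Add(Pow(Pow(5, 2), 2), -74) = Add(Pow(25, 2), -74) = Add(625, -74) = 551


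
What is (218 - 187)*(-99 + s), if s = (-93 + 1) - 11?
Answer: -6262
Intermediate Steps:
s = -103 (s = -92 - 11 = -103)
(218 - 187)*(-99 + s) = (218 - 187)*(-99 - 103) = 31*(-202) = -6262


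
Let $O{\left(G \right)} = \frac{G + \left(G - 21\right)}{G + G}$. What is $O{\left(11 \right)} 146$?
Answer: $\frac{73}{11} \approx 6.6364$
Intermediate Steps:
$O{\left(G \right)} = \frac{-21 + 2 G}{2 G}$ ($O{\left(G \right)} = \frac{G + \left(-21 + G\right)}{2 G} = \left(-21 + 2 G\right) \frac{1}{2 G} = \frac{-21 + 2 G}{2 G}$)
$O{\left(11 \right)} 146 = \frac{- \frac{21}{2} + 11}{11} \cdot 146 = \frac{1}{11} \cdot \frac{1}{2} \cdot 146 = \frac{1}{22} \cdot 146 = \frac{73}{11}$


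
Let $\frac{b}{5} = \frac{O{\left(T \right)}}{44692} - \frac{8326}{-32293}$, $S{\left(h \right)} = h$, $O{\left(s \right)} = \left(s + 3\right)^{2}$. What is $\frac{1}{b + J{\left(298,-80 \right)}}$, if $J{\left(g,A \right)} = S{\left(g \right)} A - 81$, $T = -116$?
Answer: $- \frac{1443238756}{34519792007731} \approx -4.1809 \cdot 10^{-5}$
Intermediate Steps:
$O{\left(s \right)} = \left(3 + s\right)^{2}$
$J{\left(g,A \right)} = -81 + A g$ ($J{\left(g,A \right)} = g A - 81 = A g - 81 = -81 + A g$)
$b = \frac{3922274545}{1443238756}$ ($b = 5 \left(\frac{\left(3 - 116\right)^{2}}{44692} - \frac{8326}{-32293}\right) = 5 \left(\left(-113\right)^{2} \cdot \frac{1}{44692} - - \frac{8326}{32293}\right) = 5 \left(12769 \cdot \frac{1}{44692} + \frac{8326}{32293}\right) = 5 \left(\frac{12769}{44692} + \frac{8326}{32293}\right) = 5 \cdot \frac{784454909}{1443238756} = \frac{3922274545}{1443238756} \approx 2.7177$)
$\frac{1}{b + J{\left(298,-80 \right)}} = \frac{1}{\frac{3922274545}{1443238756} - 23921} = \frac{1}{- \frac{34519792007731}{1443238756}} = - \frac{1443238756}{34519792007731}$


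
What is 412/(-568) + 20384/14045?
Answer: 1447893/1994390 ≈ 0.72598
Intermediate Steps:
412/(-568) + 20384/14045 = 412*(-1/568) + 20384*(1/14045) = -103/142 + 20384/14045 = 1447893/1994390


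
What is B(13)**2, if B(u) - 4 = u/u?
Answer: 25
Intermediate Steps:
B(u) = 5 (B(u) = 4 + u/u = 4 + 1 = 5)
B(13)**2 = 5**2 = 25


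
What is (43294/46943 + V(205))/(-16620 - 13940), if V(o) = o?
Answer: -9666609/1434578080 ≈ -0.0067383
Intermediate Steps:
(43294/46943 + V(205))/(-16620 - 13940) = (43294/46943 + 205)/(-16620 - 13940) = (43294*(1/46943) + 205)/(-30560) = (43294/46943 + 205)*(-1/30560) = (9666609/46943)*(-1/30560) = -9666609/1434578080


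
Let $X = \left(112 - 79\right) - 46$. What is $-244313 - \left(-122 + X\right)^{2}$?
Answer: $-262538$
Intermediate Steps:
$X = -13$ ($X = 33 - 46 = -13$)
$-244313 - \left(-122 + X\right)^{2} = -244313 - \left(-122 - 13\right)^{2} = -244313 - \left(-135\right)^{2} = -244313 - 18225 = -262538$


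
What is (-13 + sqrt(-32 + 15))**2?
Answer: (13 - I*sqrt(17))**2 ≈ 152.0 - 107.2*I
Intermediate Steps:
(-13 + sqrt(-32 + 15))**2 = (-13 + sqrt(-17))**2 = (-13 + I*sqrt(17))**2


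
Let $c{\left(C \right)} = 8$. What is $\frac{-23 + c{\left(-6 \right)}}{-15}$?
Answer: $1$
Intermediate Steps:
$\frac{-23 + c{\left(-6 \right)}}{-15} = \frac{-23 + 8}{-15} = \left(- \frac{1}{15}\right) \left(-15\right) = 1$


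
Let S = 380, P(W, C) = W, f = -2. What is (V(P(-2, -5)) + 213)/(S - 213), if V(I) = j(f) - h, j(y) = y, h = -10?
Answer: 221/167 ≈ 1.3234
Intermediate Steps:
V(I) = 8 (V(I) = -2 - 1*(-10) = -2 + 10 = 8)
(V(P(-2, -5)) + 213)/(S - 213) = (8 + 213)/(380 - 213) = 221/167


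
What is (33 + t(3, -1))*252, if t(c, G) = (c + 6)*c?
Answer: 15120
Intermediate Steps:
t(c, G) = c*(6 + c) (t(c, G) = (6 + c)*c = c*(6 + c))
(33 + t(3, -1))*252 = (33 + 3*(6 + 3))*252 = (33 + 3*9)*252 = (33 + 27)*252 = 60*252 = 15120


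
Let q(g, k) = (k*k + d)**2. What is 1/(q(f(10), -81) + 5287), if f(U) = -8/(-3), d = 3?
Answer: 1/43091383 ≈ 2.3206e-8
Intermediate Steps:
f(U) = 8/3 (f(U) = -8*(-1/3) = 8/3)
q(g, k) = (3 + k**2)**2 (q(g, k) = (k*k + 3)**2 = (k**2 + 3)**2 = (3 + k**2)**2)
1/(q(f(10), -81) + 5287) = 1/((3 + (-81)**2)**2 + 5287) = 1/((3 + 6561)**2 + 5287) = 1/(6564**2 + 5287) = 1/(43086096 + 5287) = 1/43091383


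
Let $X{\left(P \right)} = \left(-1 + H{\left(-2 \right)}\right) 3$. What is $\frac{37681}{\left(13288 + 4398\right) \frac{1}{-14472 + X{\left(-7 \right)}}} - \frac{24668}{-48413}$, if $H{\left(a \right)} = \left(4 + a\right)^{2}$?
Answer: $- \frac{26383695130891}{856232318} \approx -30814.0$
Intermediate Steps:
$X{\left(P \right)} = 9$ ($X{\left(P \right)} = \left(-1 + \left(4 - 2\right)^{2}\right) 3 = \left(-1 + 2^{2}\right) 3 = \left(-1 + 4\right) 3 = 3 \cdot 3 = 9$)
$\frac{37681}{\left(13288 + 4398\right) \frac{1}{-14472 + X{\left(-7 \right)}}} - \frac{24668}{-48413} = \frac{37681}{\left(13288 + 4398\right) \frac{1}{-14472 + 9}} - \frac{24668}{-48413} = \frac{37681}{17686 \frac{1}{-14463}} - - \frac{24668}{48413} = \frac{37681}{17686 \left(- \frac{1}{14463}\right)} + \frac{24668}{48413} = \frac{37681}{- \frac{17686}{14463}} + \frac{24668}{48413} = 37681 \left(- \frac{14463}{17686}\right) + \frac{24668}{48413} = - \frac{544980303}{17686} + \frac{24668}{48413} = - \frac{26383695130891}{856232318}$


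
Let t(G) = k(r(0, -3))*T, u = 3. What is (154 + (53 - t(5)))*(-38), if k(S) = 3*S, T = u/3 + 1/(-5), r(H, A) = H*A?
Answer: -7866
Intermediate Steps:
r(H, A) = A*H
T = ⅘ (T = 3/3 + 1/(-5) = 3*(⅓) + 1*(-⅕) = 1 - ⅕ = ⅘ ≈ 0.80000)
t(G) = 0 (t(G) = (3*(-3*0))*(⅘) = (3*0)*(⅘) = 0*(⅘) = 0)
(154 + (53 - t(5)))*(-38) = (154 + (53 - 1*0))*(-38) = (154 + (53 + 0))*(-38) = (154 + 53)*(-38) = 207*(-38) = -7866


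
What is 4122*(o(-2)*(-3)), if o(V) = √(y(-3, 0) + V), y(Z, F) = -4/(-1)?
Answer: -12366*√2 ≈ -17488.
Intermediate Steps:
y(Z, F) = 4 (y(Z, F) = -4*(-1) = 4)
o(V) = √(4 + V)
4122*(o(-2)*(-3)) = 4122*(√(4 - 2)*(-3)) = 4122*(√2*(-3)) = 4122*(-3*√2) = -12366*√2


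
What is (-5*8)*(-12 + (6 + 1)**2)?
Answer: -1480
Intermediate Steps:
(-5*8)*(-12 + (6 + 1)**2) = -40*(-12 + 7**2) = -40*(-12 + 49) = -40*37 = -1480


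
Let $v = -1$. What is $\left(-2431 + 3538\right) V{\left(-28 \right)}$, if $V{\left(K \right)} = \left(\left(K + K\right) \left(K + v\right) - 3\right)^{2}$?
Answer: $2908798587$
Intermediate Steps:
$V{\left(K \right)} = \left(-3 + 2 K \left(-1 + K\right)\right)^{2}$ ($V{\left(K \right)} = \left(\left(K + K\right) \left(K - 1\right) - 3\right)^{2} = \left(2 K \left(-1 + K\right) - 3\right)^{2} = \left(-3 + 2 K \left(-1 + K\right)\right)^{2}$)
$\left(-2431 + 3538\right) V{\left(-28 \right)} = \left(-2431 + 3538\right) \left(-3 - -56 + 2 \left(-28\right)^{2}\right)^{2} = 1107 \left(-3 + 56 + 2 \cdot 784\right)^{2} = 1107 \left(-3 + 56 + 1568\right)^{2} = 1107 \cdot 1621^{2} = 1107 \cdot 2627641 = 2908798587$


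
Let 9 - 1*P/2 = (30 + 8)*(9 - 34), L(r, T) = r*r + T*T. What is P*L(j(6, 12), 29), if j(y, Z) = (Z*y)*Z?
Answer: 1433392366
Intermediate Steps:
j(y, Z) = y*Z²
L(r, T) = T² + r² (L(r, T) = r² + T² = T² + r²)
P = 1918 (P = 18 - 2*(30 + 8)*(9 - 34) = 18 - 76*(-25) = 18 - 2*(-950) = 18 + 1900 = 1918)
P*L(j(6, 12), 29) = 1918*(29² + (6*12²)²) = 1918*(841 + (6*144)²) = 1918*(841 + 864²) = 1918*(841 + 746496) = 1918*747337 = 1433392366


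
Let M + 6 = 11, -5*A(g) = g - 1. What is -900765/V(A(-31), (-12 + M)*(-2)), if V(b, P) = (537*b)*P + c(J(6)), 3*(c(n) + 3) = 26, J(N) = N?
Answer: -13511475/721813 ≈ -18.719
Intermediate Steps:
A(g) = 1/5 - g/5 (A(g) = -(g - 1)/5 = -(-1 + g)/5 = 1/5 - g/5)
M = 5 (M = -6 + 11 = 5)
c(n) = 17/3 (c(n) = -3 + (1/3)*26 = -3 + 26/3 = 17/3)
V(b, P) = 17/3 + 537*P*b (V(b, P) = (537*b)*P + 17/3 = 537*P*b + 17/3 = 17/3 + 537*P*b)
-900765/V(A(-31), (-12 + M)*(-2)) = -900765/(17/3 + 537*((-12 + 5)*(-2))*(1/5 - 1/5*(-31))) = -900765/(17/3 + 537*(-7*(-2))*(1/5 + 31/5)) = -900765/(17/3 + 537*14*(32/5)) = -900765/(17/3 + 240576/5) = -900765/721813/15 = -900765*15/721813 = -13511475/721813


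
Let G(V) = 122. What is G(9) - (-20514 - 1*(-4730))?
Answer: 15906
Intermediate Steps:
G(9) - (-20514 - 1*(-4730)) = 122 - (-20514 - 1*(-4730)) = 122 - (-20514 + 4730) = 122 - 1*(-15784) = 122 + 15784 = 15906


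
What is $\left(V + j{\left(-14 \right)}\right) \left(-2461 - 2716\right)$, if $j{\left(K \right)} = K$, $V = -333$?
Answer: $1796419$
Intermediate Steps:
$\left(V + j{\left(-14 \right)}\right) \left(-2461 - 2716\right) = \left(-333 - 14\right) \left(-2461 - 2716\right) = \left(-347\right) \left(-5177\right) = 1796419$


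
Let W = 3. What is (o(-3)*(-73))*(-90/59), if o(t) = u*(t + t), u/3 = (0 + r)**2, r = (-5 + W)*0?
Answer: 0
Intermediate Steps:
r = 0 (r = (-5 + 3)*0 = -2*0 = 0)
u = 0 (u = 3*(0 + 0)**2 = 3*0**2 = 3*0 = 0)
o(t) = 0 (o(t) = 0*(t + t) = 0*(2*t) = 0)
(o(-3)*(-73))*(-90/59) = (0*(-73))*(-90/59) = 0*(-90*1/59) = 0*(-90/59) = 0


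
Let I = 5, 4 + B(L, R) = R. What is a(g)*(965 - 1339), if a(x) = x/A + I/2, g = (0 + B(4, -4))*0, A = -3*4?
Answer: -935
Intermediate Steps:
B(L, R) = -4 + R
A = -12
g = 0 (g = (0 + (-4 - 4))*0 = (0 - 8)*0 = -8*0 = 0)
a(x) = 5/2 - x/12 (a(x) = x/(-12) + 5/2 = x*(-1/12) + 5*(½) = -x/12 + 5/2 = 5/2 - x/12)
a(g)*(965 - 1339) = (5/2 - 1/12*0)*(965 - 1339) = (5/2 + 0)*(-374) = (5/2)*(-374) = -935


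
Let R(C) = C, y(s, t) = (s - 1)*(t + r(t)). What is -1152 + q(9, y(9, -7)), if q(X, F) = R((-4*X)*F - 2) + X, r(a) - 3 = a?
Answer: 2023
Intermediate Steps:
r(a) = 3 + a
y(s, t) = (-1 + s)*(3 + 2*t) (y(s, t) = (s - 1)*(t + (3 + t)) = (-1 + s)*(3 + 2*t))
q(X, F) = -2 + X - 4*F*X (q(X, F) = ((-4*X)*F - 2) + X = (-4*F*X - 2) + X = (-2 - 4*F*X) + X = -2 + X - 4*F*X)
-1152 + q(9, y(9, -7)) = -1152 + (-2 + 9 - 4*(-3 - 2*(-7) + 9*(-7) + 9*(3 - 7))*9) = -1152 + (-2 + 9 - 4*(-3 + 14 - 63 + 9*(-4))*9) = -1152 + (-2 + 9 - 4*(-3 + 14 - 63 - 36)*9) = -1152 + (-2 + 9 - 4*(-88)*9) = -1152 + (-2 + 9 + 3168) = -1152 + 3175 = 2023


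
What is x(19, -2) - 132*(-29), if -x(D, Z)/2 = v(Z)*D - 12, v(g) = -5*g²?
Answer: 4612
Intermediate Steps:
x(D, Z) = 24 + 10*D*Z² (x(D, Z) = -2*((-5*Z²)*D - 12) = -2*(-5*D*Z² - 12) = -2*(-12 - 5*D*Z²) = 24 + 10*D*Z²)
x(19, -2) - 132*(-29) = (24 + 10*19*(-2)²) - 132*(-29) = (24 + 10*19*4) + 3828 = (24 + 760) + 3828 = 784 + 3828 = 4612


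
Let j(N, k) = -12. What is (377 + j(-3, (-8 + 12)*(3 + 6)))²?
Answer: 133225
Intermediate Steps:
(377 + j(-3, (-8 + 12)*(3 + 6)))² = (377 - 12)² = 365² = 133225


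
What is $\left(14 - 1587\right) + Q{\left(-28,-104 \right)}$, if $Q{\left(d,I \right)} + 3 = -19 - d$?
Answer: $-1567$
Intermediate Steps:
$Q{\left(d,I \right)} = -22 - d$ ($Q{\left(d,I \right)} = -3 - \left(19 + d\right) = -22 - d$)
$\left(14 - 1587\right) + Q{\left(-28,-104 \right)} = \left(14 - 1587\right) - -6 = \left(14 - 1587\right) + \left(-22 + 28\right) = -1573 + 6 = -1567$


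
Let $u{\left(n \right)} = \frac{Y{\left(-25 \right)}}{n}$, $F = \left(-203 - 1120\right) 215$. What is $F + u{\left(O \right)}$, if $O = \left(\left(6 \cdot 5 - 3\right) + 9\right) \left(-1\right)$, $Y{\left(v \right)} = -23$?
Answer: $- \frac{10239997}{36} \approx -2.8444 \cdot 10^{5}$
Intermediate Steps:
$O = -36$ ($O = \left(\left(30 - 3\right) + 9\right) \left(-1\right) = \left(27 + 9\right) \left(-1\right) = 36 \left(-1\right) = -36$)
$F = -284445$ ($F = \left(-1323\right) 215 = -284445$)
$u{\left(n \right)} = - \frac{23}{n}$
$F + u{\left(O \right)} = -284445 - \frac{23}{-36} = -284445 - - \frac{23}{36} = -284445 + \frac{23}{36} = - \frac{10239997}{36}$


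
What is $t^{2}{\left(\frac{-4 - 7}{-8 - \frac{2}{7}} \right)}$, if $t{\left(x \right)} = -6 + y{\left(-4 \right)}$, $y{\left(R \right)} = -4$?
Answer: $100$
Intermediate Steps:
$t{\left(x \right)} = -10$ ($t{\left(x \right)} = -6 - 4 = -10$)
$t^{2}{\left(\frac{-4 - 7}{-8 - \frac{2}{7}} \right)} = \left(-10\right)^{2} = 100$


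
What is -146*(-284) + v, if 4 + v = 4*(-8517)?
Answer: 7392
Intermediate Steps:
v = -34072 (v = -4 + 4*(-8517) = -4 - 34068 = -34072)
-146*(-284) + v = -146*(-284) - 34072 = 41464 - 34072 = 7392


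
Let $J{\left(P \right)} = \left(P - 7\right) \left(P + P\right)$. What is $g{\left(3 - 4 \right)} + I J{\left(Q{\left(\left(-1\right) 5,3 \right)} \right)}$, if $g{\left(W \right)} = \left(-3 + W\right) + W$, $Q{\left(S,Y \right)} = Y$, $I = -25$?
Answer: $595$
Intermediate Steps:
$J{\left(P \right)} = 2 P \left(-7 + P\right)$ ($J{\left(P \right)} = \left(-7 + P\right) 2 P = 2 P \left(-7 + P\right)$)
$g{\left(W \right)} = -3 + 2 W$
$g{\left(3 - 4 \right)} + I J{\left(Q{\left(\left(-1\right) 5,3 \right)} \right)} = \left(-3 + 2 \left(3 - 4\right)\right) - 25 \cdot 2 \cdot 3 \left(-7 + 3\right) = \left(-3 + 2 \left(3 - 4\right)\right) - 25 \cdot 2 \cdot 3 \left(-4\right) = \left(-3 + 2 \left(-1\right)\right) - -600 = \left(-3 - 2\right) + 600 = -5 + 600 = 595$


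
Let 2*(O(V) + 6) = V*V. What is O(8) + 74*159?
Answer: 11792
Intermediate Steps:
O(V) = -6 + V²/2 (O(V) = -6 + (V*V)/2 = -6 + V²/2)
O(8) + 74*159 = (-6 + (½)*8²) + 74*159 = (-6 + (½)*64) + 11766 = (-6 + 32) + 11766 = 26 + 11766 = 11792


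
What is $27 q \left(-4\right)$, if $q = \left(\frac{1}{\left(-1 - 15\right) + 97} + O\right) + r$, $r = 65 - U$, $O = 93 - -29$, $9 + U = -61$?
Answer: $- \frac{83272}{3} \approx -27757.0$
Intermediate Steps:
$U = -70$ ($U = -9 - 61 = -70$)
$O = 122$ ($O = 93 + 29 = 122$)
$r = 135$ ($r = 65 - -70 = 65 + 70 = 135$)
$q = \frac{20818}{81}$ ($q = \left(\frac{1}{\left(-1 - 15\right) + 97} + 122\right) + 135 = \left(\frac{1}{-16 + 97} + 122\right) + 135 = \left(\frac{1}{81} + 122\right) + 135 = \frac{9883}{81} + 135 = \frac{20818}{81} \approx 257.01$)
$27 q \left(-4\right) = 27 \cdot \frac{20818}{81} \left(-4\right) = \frac{20818}{3} \left(-4\right) = - \frac{83272}{3}$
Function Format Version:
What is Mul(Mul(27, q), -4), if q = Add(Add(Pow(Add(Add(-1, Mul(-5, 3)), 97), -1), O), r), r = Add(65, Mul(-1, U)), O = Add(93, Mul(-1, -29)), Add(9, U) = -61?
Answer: Rational(-83272, 3) ≈ -27757.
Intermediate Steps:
U = -70 (U = Add(-9, -61) = -70)
O = 122 (O = Add(93, 29) = 122)
r = 135 (r = Add(65, Mul(-1, -70)) = Add(65, 70) = 135)
q = Rational(20818, 81) (q = Add(Add(Pow(Add(Add(-1, Mul(-5, 3)), 97), -1), 122), 135) = Add(Add(Pow(Add(Add(-1, -15), 97), -1), 122), 135) = Add(Add(Pow(Add(-16, 97), -1), 122), 135) = Add(Add(Pow(81, -1), 122), 135) = Add(Add(Rational(1, 81), 122), 135) = Add(Rational(9883, 81), 135) = Rational(20818, 81) ≈ 257.01)
Mul(Mul(27, q), -4) = Mul(Mul(27, Rational(20818, 81)), -4) = Mul(Rational(20818, 3), -4) = Rational(-83272, 3)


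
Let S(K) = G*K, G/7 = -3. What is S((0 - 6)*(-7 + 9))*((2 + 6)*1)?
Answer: 2016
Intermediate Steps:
G = -21 (G = 7*(-3) = -21)
S(K) = -21*K
S((0 - 6)*(-7 + 9))*((2 + 6)*1) = (-21*(0 - 6)*(-7 + 9))*((2 + 6)*1) = (-(-126)*2)*(8*1) = -21*(-12)*8 = 252*8 = 2016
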